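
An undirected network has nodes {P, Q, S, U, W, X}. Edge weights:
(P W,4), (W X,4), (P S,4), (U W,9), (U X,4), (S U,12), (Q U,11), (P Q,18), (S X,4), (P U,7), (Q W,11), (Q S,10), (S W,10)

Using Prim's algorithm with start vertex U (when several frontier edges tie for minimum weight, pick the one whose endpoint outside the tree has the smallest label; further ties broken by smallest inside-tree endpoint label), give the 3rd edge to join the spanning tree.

Grow the tree from U using Prim:
Step 1: frontier [U X 4, P U 7, U W 9, Q U 11, S U 12] → take U X (4); add X.
Step 2: frontier [P U 7, U W 9, Q U 11, S U 12, S X 4, W X 4] → take S X (4); add S.
Step 3: frontier [P S 4, Q S 10, S W 10, P U 7, U W 9, Q U 11, W X 4] → take P S (4); add P.
Step 4: frontier [P W 4, P Q 18, Q S 10, S W 10, U W 9, Q U 11, W X 4] → take P W (4); add W.
Step 5: frontier [P Q 18, Q S 10, Q U 11, Q W 11] → take Q S (10); add Q.
The 3rd edge added is P S.

P-S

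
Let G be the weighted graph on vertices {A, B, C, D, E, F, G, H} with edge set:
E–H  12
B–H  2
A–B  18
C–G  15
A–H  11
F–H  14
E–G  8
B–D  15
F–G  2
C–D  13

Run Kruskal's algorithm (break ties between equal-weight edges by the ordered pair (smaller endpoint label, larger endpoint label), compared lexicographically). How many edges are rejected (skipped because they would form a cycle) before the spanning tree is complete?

1

Kruskal's algorithm — process edges by increasing weight (ties by edge label):
B–H (2): add — endpoints in different components.
F–G (2): add — endpoints in different components.
E–G (8): add — endpoints in different components.
A–H (11): add — endpoints in different components.
E–H (12): add — endpoints in different components.
C–D (13): add — endpoints in different components.
F–H (14): skip — F and H already connected.
B–D (15): add — endpoints in different components.
Edges rejected before the tree was complete: 1.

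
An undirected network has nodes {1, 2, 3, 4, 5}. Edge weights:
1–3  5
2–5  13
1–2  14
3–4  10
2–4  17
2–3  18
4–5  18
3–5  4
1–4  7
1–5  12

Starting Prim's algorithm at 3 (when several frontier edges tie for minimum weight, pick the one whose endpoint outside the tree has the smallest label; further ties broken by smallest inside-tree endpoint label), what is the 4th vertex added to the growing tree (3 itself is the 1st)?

4

Prim, starting at 3.
Step 1: frontier [3–5 4, 1–3 5, 3–4 10, 2–3 18] → take 3–5 (4); add 5.
Step 2: frontier [1–3 5, 3–4 10, 2–3 18, 1–5 12, 2–5 13, 4–5 18] → take 1–3 (5); add 1.
Step 3: frontier [1–4 7, 1–2 14, 3–4 10, 2–3 18, 2–5 13, 4–5 18] → take 1–4 (7); add 4.
Step 4: frontier [1–2 14, 2–3 18, 2–4 17, 2–5 13] → take 2–5 (13); add 2.
Vertex order: 3, 5, 1, 4, 2. The 4th vertex is 4.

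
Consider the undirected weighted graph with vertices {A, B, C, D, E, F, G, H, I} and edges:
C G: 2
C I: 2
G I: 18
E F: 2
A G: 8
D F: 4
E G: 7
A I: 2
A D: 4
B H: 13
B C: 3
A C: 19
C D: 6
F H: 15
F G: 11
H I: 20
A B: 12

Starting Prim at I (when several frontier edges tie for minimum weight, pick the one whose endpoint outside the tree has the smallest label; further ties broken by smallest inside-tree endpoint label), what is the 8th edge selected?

Grow the tree from I using Prim:
Step 1: cheapest edge leaving the tree is A I (2); add A.
Step 2: cheapest edge leaving the tree is C I (2); add C.
Step 3: cheapest edge leaving the tree is C G (2); add G.
Step 4: cheapest edge leaving the tree is B C (3); add B.
Step 5: cheapest edge leaving the tree is A D (4); add D.
Step 6: cheapest edge leaving the tree is D F (4); add F.
Step 7: cheapest edge leaving the tree is E F (2); add E.
Step 8: cheapest edge leaving the tree is B H (13); add H.
The 8th edge added is B H.

B-H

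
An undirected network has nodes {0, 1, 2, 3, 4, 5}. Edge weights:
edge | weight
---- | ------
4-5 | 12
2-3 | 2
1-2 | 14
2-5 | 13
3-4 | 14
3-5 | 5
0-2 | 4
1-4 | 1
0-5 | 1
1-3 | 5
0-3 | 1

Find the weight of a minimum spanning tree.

10

Grow the tree from 0 using Prim:
Step 1: cheapest edge leaving the tree is 0-3 (1); add 3.
Step 2: cheapest edge leaving the tree is 0-5 (1); add 5.
Step 3: cheapest edge leaving the tree is 2-3 (2); add 2.
Step 4: cheapest edge leaving the tree is 1-3 (5); add 1.
Step 5: cheapest edge leaving the tree is 1-4 (1); add 4.
MST edges: 0-3, 0-5, 2-3, 1-3, 1-4; total weight 1+1+2+5+1 = 10.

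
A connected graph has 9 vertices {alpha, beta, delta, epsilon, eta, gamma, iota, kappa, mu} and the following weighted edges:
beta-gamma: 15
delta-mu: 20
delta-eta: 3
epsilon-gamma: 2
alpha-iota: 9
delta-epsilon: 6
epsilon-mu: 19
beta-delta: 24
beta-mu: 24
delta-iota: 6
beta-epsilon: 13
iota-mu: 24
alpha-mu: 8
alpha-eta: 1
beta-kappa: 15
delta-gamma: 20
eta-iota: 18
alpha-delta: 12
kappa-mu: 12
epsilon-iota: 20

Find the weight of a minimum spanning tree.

Kruskal's algorithm — process edges by increasing weight (ties by edge label):
alpha-eta (1): add — endpoints in different components.
epsilon-gamma (2): add — endpoints in different components.
delta-eta (3): add — endpoints in different components.
delta-epsilon (6): add — endpoints in different components.
delta-iota (6): add — endpoints in different components.
alpha-mu (8): add — endpoints in different components.
alpha-iota (9): skip — iota and alpha already connected.
alpha-delta (12): skip — delta and alpha already connected.
kappa-mu (12): add — endpoints in different components.
beta-epsilon (13): add — endpoints in different components.
MST edges: alpha-eta, epsilon-gamma, delta-eta, delta-epsilon, delta-iota, alpha-mu, kappa-mu, beta-epsilon; total weight 1+2+3+6+6+8+12+13 = 51.

51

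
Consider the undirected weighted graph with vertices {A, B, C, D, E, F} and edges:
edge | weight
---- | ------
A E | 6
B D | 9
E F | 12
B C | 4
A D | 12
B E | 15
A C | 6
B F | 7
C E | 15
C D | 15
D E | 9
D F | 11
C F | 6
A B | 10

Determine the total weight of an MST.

31

Kruskal's algorithm — process edges by increasing weight (ties by edge label):
B C (4): add. Components now {A} {B,C} {D} {E} {F}
A C (6): add. Components now {A,B,C} {D} {E} {F}
A E (6): add. Components now {A,B,C,E} {D} {F}
C F (6): add. Components now {A,B,C,E,F} {D}
B F (7): skip — B and F already connected.
B D (9): add. Components now {A,B,C,D,E,F}
MST edges: B C, A C, A E, C F, B D; total weight 4+6+6+6+9 = 31.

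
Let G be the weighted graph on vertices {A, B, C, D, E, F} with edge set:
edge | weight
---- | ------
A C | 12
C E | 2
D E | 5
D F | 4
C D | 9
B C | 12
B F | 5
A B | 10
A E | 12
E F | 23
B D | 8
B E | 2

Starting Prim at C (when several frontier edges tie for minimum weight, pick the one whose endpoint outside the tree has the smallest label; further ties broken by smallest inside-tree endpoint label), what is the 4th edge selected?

Prim, starting at C.
Step 1: frontier [C E 2, C D 9, A C 12, B C 12] → take C E (2); add E.
Step 2: frontier [C D 9, A C 12, B C 12, B E 2, D E 5, A E 12, E F 23] → take B E (2); add B.
Step 3: frontier [B F 5, B D 8, A B 10, C D 9, A C 12, D E 5, A E 12, E F 23] → take D E (5); add D.
Step 4: frontier [B F 5, A B 10, A C 12, D F 4, A E 12, E F 23] → take D F (4); add F.
Step 5: frontier [A B 10, A C 12, A E 12] → take A B (10); add A.
The 4th edge added is D F.

D-F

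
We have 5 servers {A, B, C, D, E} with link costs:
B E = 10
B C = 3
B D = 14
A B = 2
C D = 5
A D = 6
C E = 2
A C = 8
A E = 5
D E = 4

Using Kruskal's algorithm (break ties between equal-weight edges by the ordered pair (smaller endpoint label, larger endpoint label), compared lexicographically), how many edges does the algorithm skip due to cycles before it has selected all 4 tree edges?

Sort edges by weight, then run Kruskal:
A B (2): add — endpoints in different components.
C E (2): add — endpoints in different components.
B C (3): add — endpoints in different components.
D E (4): add — endpoints in different components.
Edges rejected before the tree was complete: 0.

0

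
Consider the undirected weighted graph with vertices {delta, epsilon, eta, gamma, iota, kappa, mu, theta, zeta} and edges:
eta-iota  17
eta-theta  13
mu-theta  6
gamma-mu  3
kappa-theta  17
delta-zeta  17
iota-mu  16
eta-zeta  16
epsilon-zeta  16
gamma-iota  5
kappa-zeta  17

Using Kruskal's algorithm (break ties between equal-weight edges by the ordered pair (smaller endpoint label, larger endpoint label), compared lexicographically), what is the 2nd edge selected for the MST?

gamma-iota

Sort edges by weight, then run Kruskal:
gamma-mu (3): add — endpoints in different components.
gamma-iota (5): add — endpoints in different components.
mu-theta (6): add — endpoints in different components.
eta-theta (13): add — endpoints in different components.
epsilon-zeta (16): add — endpoints in different components.
eta-zeta (16): add — endpoints in different components.
iota-mu (16): skip — iota and mu already connected.
delta-zeta (17): add — endpoints in different components.
eta-iota (17): skip — iota and eta already connected.
kappa-theta (17): add — endpoints in different components.
The 2nd edge added is gamma-iota.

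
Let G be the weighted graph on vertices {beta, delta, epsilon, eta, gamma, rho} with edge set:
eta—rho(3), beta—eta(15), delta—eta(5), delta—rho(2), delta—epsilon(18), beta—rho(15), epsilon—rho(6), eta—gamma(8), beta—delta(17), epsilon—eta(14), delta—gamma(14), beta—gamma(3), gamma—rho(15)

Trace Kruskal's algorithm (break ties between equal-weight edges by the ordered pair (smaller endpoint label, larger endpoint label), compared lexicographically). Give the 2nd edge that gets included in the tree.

Kruskal's algorithm — process edges by increasing weight (ties by edge label):
delta—rho (2): add — endpoints in different components.
beta—gamma (3): add — endpoints in different components.
eta—rho (3): add — endpoints in different components.
delta—eta (5): skip — eta and delta already connected.
epsilon—rho (6): add — endpoints in different components.
eta—gamma (8): add — endpoints in different components.
The 2nd edge added is beta—gamma.

beta-gamma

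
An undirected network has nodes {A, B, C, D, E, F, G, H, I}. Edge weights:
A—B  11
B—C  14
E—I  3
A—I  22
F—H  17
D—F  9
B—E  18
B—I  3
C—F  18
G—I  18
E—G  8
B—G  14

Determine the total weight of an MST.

Grow the tree from H using Prim:
Step 1: cheapest edge leaving the tree is F—H (17); add F.
Step 2: cheapest edge leaving the tree is D—F (9); add D.
Step 3: cheapest edge leaving the tree is C—F (18); add C.
Step 4: cheapest edge leaving the tree is B—C (14); add B.
Step 5: cheapest edge leaving the tree is B—I (3); add I.
Step 6: cheapest edge leaving the tree is E—I (3); add E.
Step 7: cheapest edge leaving the tree is E—G (8); add G.
Step 8: cheapest edge leaving the tree is A—B (11); add A.
MST edges: F—H, D—F, C—F, B—C, B—I, E—I, E—G, A—B; total weight 17+9+18+14+3+3+8+11 = 83.

83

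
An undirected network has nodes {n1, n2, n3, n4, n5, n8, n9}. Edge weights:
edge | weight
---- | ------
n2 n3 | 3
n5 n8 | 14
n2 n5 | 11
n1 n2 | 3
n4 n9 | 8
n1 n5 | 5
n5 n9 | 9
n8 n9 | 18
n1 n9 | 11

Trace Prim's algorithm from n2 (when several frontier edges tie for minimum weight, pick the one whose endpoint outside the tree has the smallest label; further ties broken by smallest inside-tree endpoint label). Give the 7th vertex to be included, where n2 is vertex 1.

n8

Prim's algorithm from n2:
Step 1: frontier [n1 n2 3, n2 n3 3, n2 n5 11] → take n1 n2 (3); add n1.
Step 2: frontier [n1 n5 5, n1 n9 11, n2 n3 3, n2 n5 11] → take n2 n3 (3); add n3.
Step 3: frontier [n1 n5 5, n1 n9 11, n2 n5 11] → take n1 n5 (5); add n5.
Step 4: frontier [n1 n9 11, n5 n9 9, n5 n8 14] → take n5 n9 (9); add n9.
Step 5: frontier [n5 n8 14, n4 n9 8, n8 n9 18] → take n4 n9 (8); add n4.
Step 6: frontier [n5 n8 14, n8 n9 18] → take n5 n8 (14); add n8.
Vertex order: n2, n1, n3, n5, n9, n4, n8. The 7th vertex is n8.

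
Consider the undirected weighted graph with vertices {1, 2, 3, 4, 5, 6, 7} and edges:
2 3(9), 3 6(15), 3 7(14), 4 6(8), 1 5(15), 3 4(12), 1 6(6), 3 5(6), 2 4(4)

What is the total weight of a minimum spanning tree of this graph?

Sort edges by weight, then run Kruskal:
2 4 (4): add — endpoints in different components.
1 6 (6): add — endpoints in different components.
3 5 (6): add — endpoints in different components.
4 6 (8): add — endpoints in different components.
2 3 (9): add — endpoints in different components.
3 4 (12): skip — 3 and 4 already connected.
3 7 (14): add — endpoints in different components.
MST edges: 2 4, 1 6, 3 5, 4 6, 2 3, 3 7; total weight 4+6+6+8+9+14 = 47.

47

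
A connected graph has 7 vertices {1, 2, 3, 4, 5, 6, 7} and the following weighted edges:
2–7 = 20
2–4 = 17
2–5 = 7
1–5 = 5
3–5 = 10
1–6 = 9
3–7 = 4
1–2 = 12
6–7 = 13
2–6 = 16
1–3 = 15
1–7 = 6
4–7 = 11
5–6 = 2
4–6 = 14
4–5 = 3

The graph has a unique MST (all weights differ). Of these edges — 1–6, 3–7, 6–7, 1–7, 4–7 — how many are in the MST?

Kruskal's algorithm — process edges by increasing weight (ties by edge label):
5–6 (2): add — endpoints in different components.
4–5 (3): add — endpoints in different components.
3–7 (4): add — endpoints in different components.
1–5 (5): add — endpoints in different components.
1–7 (6): add — endpoints in different components.
2–5 (7): add — endpoints in different components.
MST edge set: {5–6, 4–5, 3–7, 1–5, 1–7, 2–5}.
Of the listed edges, {3–7, 1–7} are in the MST → 2.

2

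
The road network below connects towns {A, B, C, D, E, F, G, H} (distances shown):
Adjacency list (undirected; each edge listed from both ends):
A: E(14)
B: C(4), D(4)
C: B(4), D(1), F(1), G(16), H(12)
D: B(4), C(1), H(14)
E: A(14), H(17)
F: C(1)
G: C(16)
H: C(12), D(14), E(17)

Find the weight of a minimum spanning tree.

Sort edges by weight, then run Kruskal:
C-D (1): add — endpoints in different components.
C-F (1): add — endpoints in different components.
B-C (4): add — endpoints in different components.
B-D (4): skip — B and D already connected.
C-H (12): add — endpoints in different components.
A-E (14): add — endpoints in different components.
D-H (14): skip — D and H already connected.
C-G (16): add — endpoints in different components.
E-H (17): add — endpoints in different components.
MST edges: C-D, C-F, B-C, C-H, A-E, C-G, E-H; total weight 1+1+4+12+14+16+17 = 65.

65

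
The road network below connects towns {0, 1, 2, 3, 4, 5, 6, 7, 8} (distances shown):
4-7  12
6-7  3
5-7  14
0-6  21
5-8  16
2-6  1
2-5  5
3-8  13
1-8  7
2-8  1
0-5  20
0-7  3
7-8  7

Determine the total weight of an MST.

Sort edges by weight, then run Kruskal:
2-6 (1): add — endpoints in different components.
2-8 (1): add — endpoints in different components.
0-7 (3): add — endpoints in different components.
6-7 (3): add — endpoints in different components.
2-5 (5): add — endpoints in different components.
1-8 (7): add — endpoints in different components.
7-8 (7): skip — 7 and 8 already connected.
4-7 (12): add — endpoints in different components.
3-8 (13): add — endpoints in different components.
MST edges: 2-6, 2-8, 0-7, 6-7, 2-5, 1-8, 4-7, 3-8; total weight 1+1+3+3+5+7+12+13 = 45.

45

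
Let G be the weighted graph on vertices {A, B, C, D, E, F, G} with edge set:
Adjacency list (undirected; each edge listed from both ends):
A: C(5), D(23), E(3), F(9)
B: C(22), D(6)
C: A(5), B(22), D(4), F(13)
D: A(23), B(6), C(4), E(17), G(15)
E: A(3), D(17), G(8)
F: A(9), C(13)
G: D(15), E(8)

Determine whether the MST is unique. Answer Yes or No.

Kruskal's algorithm — process edges by increasing weight (ties by edge label):
A E (3): add. Components now {A,E} {B} {C} {D} {F} {G}
C D (4): add. Components now {A,E} {B} {C,D} {F} {G}
A C (5): add. Components now {A,C,D,E} {B} {F} {G}
B D (6): add. Components now {A,B,C,D,E} {F} {G}
E G (8): add. Components now {A,B,C,D,E,G} {F}
A F (9): add. Components now {A,B,C,D,E,F,G}
Every non-tree edge has weight strictly greater than the heaviest edge on the tree path between its endpoints, so the MST is unique.

Yes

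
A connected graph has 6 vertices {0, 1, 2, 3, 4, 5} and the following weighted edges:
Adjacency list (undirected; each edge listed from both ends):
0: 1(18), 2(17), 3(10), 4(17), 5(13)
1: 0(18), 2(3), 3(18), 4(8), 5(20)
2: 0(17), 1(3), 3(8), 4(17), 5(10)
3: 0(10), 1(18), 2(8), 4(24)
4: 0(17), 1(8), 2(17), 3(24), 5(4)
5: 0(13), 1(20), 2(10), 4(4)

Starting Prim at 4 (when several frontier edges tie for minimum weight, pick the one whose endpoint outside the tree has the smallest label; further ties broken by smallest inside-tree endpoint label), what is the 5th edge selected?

Grow the tree from 4 using Prim:
Step 1: frontier [4–5 4, 1–4 8, 0–4 17, 2–4 17, 3–4 24] → take 4–5 (4); add 5.
Step 2: frontier [1–4 8, 0–4 17, 2–4 17, 3–4 24, 2–5 10, 0–5 13, 1–5 20] → take 1–4 (8); add 1.
Step 3: frontier [1–2 3, 0–1 18, 1–3 18, 0–4 17, 2–4 17, 3–4 24, 2–5 10, 0–5 13] → take 1–2 (3); add 2.
Step 4: frontier [0–1 18, 1–3 18, 2–3 8, 0–2 17, 0–4 17, 3–4 24, 0–5 13] → take 2–3 (8); add 3.
Step 5: frontier [0–1 18, 0–2 17, 0–3 10, 0–4 17, 0–5 13] → take 0–3 (10); add 0.
The 5th edge added is 0–3.

0-3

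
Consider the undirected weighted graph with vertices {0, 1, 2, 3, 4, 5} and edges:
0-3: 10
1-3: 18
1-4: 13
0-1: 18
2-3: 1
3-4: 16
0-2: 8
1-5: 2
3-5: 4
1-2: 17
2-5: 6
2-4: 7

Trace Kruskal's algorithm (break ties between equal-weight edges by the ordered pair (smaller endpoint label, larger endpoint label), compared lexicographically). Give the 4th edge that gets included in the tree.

Kruskal's algorithm — process edges by increasing weight (ties by edge label):
2-3 (1): add — endpoints in different components.
1-5 (2): add — endpoints in different components.
3-5 (4): add — endpoints in different components.
2-5 (6): skip — 2 and 5 already connected.
2-4 (7): add — endpoints in different components.
0-2 (8): add — endpoints in different components.
The 4th edge added is 2-4.

2-4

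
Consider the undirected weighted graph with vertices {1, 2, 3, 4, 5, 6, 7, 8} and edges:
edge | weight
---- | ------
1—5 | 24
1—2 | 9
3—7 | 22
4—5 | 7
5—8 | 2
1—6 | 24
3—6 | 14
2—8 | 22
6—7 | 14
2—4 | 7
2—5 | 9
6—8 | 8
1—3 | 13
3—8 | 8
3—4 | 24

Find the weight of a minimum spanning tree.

55

Grow the tree from 2 using Prim:
Step 1: cheapest edge leaving the tree is 2—4 (7); add 4.
Step 2: cheapest edge leaving the tree is 4—5 (7); add 5.
Step 3: cheapest edge leaving the tree is 5—8 (2); add 8.
Step 4: cheapest edge leaving the tree is 3—8 (8); add 3.
Step 5: cheapest edge leaving the tree is 6—8 (8); add 6.
Step 6: cheapest edge leaving the tree is 1—2 (9); add 1.
Step 7: cheapest edge leaving the tree is 6—7 (14); add 7.
MST edges: 2—4, 4—5, 5—8, 3—8, 6—8, 1—2, 6—7; total weight 7+7+2+8+8+9+14 = 55.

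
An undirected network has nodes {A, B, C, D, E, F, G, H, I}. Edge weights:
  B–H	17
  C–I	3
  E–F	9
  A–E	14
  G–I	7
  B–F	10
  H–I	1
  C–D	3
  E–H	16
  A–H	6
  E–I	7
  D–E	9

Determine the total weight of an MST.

46

Kruskal's algorithm — process edges by increasing weight (ties by edge label):
H–I (1): add — endpoints in different components.
C–D (3): add — endpoints in different components.
C–I (3): add — endpoints in different components.
A–H (6): add — endpoints in different components.
E–I (7): add — endpoints in different components.
G–I (7): add — endpoints in different components.
D–E (9): skip — D and E already connected.
E–F (9): add — endpoints in different components.
B–F (10): add — endpoints in different components.
MST edges: H–I, C–D, C–I, A–H, E–I, G–I, E–F, B–F; total weight 1+3+3+6+7+7+9+10 = 46.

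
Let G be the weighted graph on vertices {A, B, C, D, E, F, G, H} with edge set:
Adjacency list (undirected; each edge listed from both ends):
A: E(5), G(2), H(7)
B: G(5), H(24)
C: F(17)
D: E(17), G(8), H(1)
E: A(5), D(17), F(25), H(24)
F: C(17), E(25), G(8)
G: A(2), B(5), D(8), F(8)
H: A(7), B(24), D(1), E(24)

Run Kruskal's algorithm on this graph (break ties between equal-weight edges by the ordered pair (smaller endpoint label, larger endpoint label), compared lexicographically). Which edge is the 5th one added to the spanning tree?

A-H

Kruskal's algorithm — process edges by increasing weight (ties by edge label):
D–H (1): add — endpoints in different components.
A–G (2): add — endpoints in different components.
A–E (5): add — endpoints in different components.
B–G (5): add — endpoints in different components.
A–H (7): add — endpoints in different components.
D–G (8): skip — D and G already connected.
F–G (8): add — endpoints in different components.
C–F (17): add — endpoints in different components.
The 5th edge added is A–H.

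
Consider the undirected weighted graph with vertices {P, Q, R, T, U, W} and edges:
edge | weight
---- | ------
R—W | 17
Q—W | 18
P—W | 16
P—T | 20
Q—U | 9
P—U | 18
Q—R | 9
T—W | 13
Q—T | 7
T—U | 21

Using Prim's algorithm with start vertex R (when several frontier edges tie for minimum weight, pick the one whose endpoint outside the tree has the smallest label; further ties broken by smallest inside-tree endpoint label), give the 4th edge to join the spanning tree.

T-W

Prim's algorithm from R:
Step 1: cheapest edge leaving the tree is Q—R (9); add Q.
Step 2: cheapest edge leaving the tree is Q—T (7); add T.
Step 3: cheapest edge leaving the tree is Q—U (9); add U.
Step 4: cheapest edge leaving the tree is T—W (13); add W.
Step 5: cheapest edge leaving the tree is P—W (16); add P.
The 4th edge added is T—W.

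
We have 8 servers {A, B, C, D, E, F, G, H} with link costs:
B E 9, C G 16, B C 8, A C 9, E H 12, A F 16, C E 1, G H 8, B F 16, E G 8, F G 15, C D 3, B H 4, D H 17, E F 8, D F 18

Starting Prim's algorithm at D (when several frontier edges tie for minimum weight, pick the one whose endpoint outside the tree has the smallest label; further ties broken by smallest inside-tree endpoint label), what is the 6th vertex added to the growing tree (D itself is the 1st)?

Grow the tree from D using Prim:
Step 1: cheapest edge leaving the tree is C D (3); add C.
Step 2: cheapest edge leaving the tree is C E (1); add E.
Step 3: cheapest edge leaving the tree is B C (8); add B.
Step 4: cheapest edge leaving the tree is B H (4); add H.
Step 5: cheapest edge leaving the tree is E F (8); add F.
Step 6: cheapest edge leaving the tree is E G (8); add G.
Step 7: cheapest edge leaving the tree is A C (9); add A.
Vertex order: D, C, E, B, H, F, G, A. The 6th vertex is F.

F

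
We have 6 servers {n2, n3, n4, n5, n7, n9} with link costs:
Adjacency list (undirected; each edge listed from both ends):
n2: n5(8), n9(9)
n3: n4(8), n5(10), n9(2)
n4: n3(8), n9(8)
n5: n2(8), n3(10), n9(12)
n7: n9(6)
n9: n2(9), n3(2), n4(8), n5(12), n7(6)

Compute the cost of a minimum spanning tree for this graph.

Sort edges by weight, then run Kruskal:
n3-n9 (2): add. Components now {n2} {n4} {n3,n9} {n7} {n5}
n7-n9 (6): add. Components now {n2} {n4} {n3,n7,n9} {n5}
n2-n5 (8): add. Components now {n2,n5} {n4} {n3,n7,n9}
n3-n4 (8): add. Components now {n2,n5} {n3,n4,n7,n9}
n4-n9 (8): skip — n4 and n9 already connected.
n2-n9 (9): add. Components now {n2,n3,n4,n5,n7,n9}
MST edges: n3-n9, n7-n9, n2-n5, n3-n4, n2-n9; total weight 2+6+8+8+9 = 33.

33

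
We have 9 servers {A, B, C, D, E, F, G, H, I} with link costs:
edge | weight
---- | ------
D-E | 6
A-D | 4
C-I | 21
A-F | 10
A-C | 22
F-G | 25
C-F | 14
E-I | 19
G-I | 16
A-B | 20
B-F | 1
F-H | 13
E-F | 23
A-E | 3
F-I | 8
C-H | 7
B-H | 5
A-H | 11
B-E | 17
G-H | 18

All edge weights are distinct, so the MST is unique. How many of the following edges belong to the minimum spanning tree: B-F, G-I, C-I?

2

Kruskal's algorithm — process edges by increasing weight (ties by edge label):
B-F (1): add — endpoints in different components.
A-E (3): add — endpoints in different components.
A-D (4): add — endpoints in different components.
B-H (5): add — endpoints in different components.
D-E (6): skip — D and E already connected.
C-H (7): add — endpoints in different components.
F-I (8): add — endpoints in different components.
A-F (10): add — endpoints in different components.
A-H (11): skip — A and H already connected.
F-H (13): skip — F and H already connected.
C-F (14): skip — C and F already connected.
G-I (16): add — endpoints in different components.
MST edge set: {B-F, A-E, A-D, B-H, C-H, F-I, A-F, G-I}.
Of the listed edges, {B-F, G-I} are in the MST → 2.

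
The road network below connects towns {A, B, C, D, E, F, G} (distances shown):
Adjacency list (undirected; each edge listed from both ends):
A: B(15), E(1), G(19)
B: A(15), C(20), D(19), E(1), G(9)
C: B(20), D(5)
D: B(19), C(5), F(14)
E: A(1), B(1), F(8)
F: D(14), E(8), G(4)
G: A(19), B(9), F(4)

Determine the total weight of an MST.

33

Prim, starting at G.
Step 1: cheapest edge leaving the tree is F-G (4); add F.
Step 2: cheapest edge leaving the tree is E-F (8); add E.
Step 3: cheapest edge leaving the tree is A-E (1); add A.
Step 4: cheapest edge leaving the tree is B-E (1); add B.
Step 5: cheapest edge leaving the tree is D-F (14); add D.
Step 6: cheapest edge leaving the tree is C-D (5); add C.
MST edges: F-G, E-F, A-E, B-E, D-F, C-D; total weight 4+8+1+1+14+5 = 33.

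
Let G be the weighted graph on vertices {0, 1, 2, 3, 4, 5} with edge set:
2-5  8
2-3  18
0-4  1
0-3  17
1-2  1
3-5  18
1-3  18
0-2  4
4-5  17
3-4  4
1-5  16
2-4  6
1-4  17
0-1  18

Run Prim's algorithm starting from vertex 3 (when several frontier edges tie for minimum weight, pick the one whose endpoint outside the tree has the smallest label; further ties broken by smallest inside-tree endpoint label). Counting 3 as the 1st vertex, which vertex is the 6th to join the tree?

Grow the tree from 3 using Prim:
Step 1: frontier [3-4 4, 0-3 17, 1-3 18, 2-3 18, 3-5 18] → take 3-4 (4); add 4.
Step 2: frontier [0-3 17, 1-3 18, 2-3 18, 3-5 18, 0-4 1, 2-4 6, 1-4 17, 4-5 17] → take 0-4 (1); add 0.
Step 3: frontier [0-2 4, 0-1 18, 1-3 18, 2-3 18, 3-5 18, 2-4 6, 1-4 17, 4-5 17] → take 0-2 (4); add 2.
Step 4: frontier [0-1 18, 1-2 1, 2-5 8, 1-3 18, 3-5 18, 1-4 17, 4-5 17] → take 1-2 (1); add 1.
Step 5: frontier [1-5 16, 2-5 8, 3-5 18, 4-5 17] → take 2-5 (8); add 5.
Vertex order: 3, 4, 0, 2, 1, 5. The 6th vertex is 5.

5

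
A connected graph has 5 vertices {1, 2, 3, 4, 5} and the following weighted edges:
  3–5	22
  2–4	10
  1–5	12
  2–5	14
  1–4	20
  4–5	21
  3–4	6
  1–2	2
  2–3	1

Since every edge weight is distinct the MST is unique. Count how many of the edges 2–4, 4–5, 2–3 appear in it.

Kruskal: consider edges lightest-first.
2–3 (1): add. Components now {1} {2,3} {4} {5}
1–2 (2): add. Components now {1,2,3} {4} {5}
3–4 (6): add. Components now {1,2,3,4} {5}
2–4 (10): skip — 2 and 4 already connected.
1–5 (12): add. Components now {1,2,3,4,5}
MST edge set: {2–3, 1–2, 3–4, 1–5}.
Of the listed edges, {2–3} are in the MST → 1.

1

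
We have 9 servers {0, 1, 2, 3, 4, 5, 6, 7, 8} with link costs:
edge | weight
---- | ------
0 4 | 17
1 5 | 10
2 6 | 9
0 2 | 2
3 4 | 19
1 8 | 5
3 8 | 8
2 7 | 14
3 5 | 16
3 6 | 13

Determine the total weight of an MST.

Sort edges by weight, then run Kruskal:
0 2 (2): add — endpoints in different components.
1 8 (5): add — endpoints in different components.
3 8 (8): add — endpoints in different components.
2 6 (9): add — endpoints in different components.
1 5 (10): add — endpoints in different components.
3 6 (13): add — endpoints in different components.
2 7 (14): add — endpoints in different components.
3 5 (16): skip — 3 and 5 already connected.
0 4 (17): add — endpoints in different components.
MST edges: 0 2, 1 8, 3 8, 2 6, 1 5, 3 6, 2 7, 0 4; total weight 2+5+8+9+10+13+14+17 = 78.

78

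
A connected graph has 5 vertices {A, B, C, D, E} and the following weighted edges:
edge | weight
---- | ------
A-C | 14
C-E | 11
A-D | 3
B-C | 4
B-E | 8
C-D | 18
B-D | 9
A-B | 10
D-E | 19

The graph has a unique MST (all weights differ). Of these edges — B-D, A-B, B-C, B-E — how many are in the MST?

Sort edges by weight, then run Kruskal:
A-D (3): add — endpoints in different components.
B-C (4): add — endpoints in different components.
B-E (8): add — endpoints in different components.
B-D (9): add — endpoints in different components.
MST edge set: {A-D, B-C, B-E, B-D}.
Of the listed edges, {B-D, B-C, B-E} are in the MST → 3.

3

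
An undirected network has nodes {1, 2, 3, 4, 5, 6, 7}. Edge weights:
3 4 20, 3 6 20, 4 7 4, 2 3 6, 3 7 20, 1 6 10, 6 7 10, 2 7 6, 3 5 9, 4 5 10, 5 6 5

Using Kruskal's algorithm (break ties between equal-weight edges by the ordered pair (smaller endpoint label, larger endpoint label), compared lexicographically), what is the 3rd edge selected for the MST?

2-3

Sort edges by weight, then run Kruskal:
4 7 (4): add. Components now {1} {2} {3} {4,7} {5} {6}
5 6 (5): add. Components now {1} {2} {3} {4,7} {5,6}
2 3 (6): add. Components now {1} {2,3} {4,7} {5,6}
2 7 (6): add. Components now {1} {2,3,4,7} {5,6}
3 5 (9): add. Components now {1} {2,3,4,5,6,7}
1 6 (10): add. Components now {1,2,3,4,5,6,7}
The 3rd edge added is 2 3.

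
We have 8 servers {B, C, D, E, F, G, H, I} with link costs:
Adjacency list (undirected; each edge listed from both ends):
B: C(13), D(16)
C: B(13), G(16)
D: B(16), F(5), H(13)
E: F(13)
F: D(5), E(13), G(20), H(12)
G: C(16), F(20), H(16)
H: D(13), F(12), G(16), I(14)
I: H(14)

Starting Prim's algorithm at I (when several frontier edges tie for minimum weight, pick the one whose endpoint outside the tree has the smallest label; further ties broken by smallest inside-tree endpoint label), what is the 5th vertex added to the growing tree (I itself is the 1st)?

E

Prim, starting at I.
Step 1: frontier [H–I 14] → take H–I (14); add H.
Step 2: frontier [F–H 12, D–H 13, G–H 16] → take F–H (12); add F.
Step 3: frontier [D–F 5, E–F 13, F–G 20, D–H 13, G–H 16] → take D–F (5); add D.
Step 4: frontier [B–D 16, E–F 13, F–G 20, G–H 16] → take E–F (13); add E.
Step 5: frontier [B–D 16, F–G 20, G–H 16] → take B–D (16); add B.
Step 6: frontier [B–C 13, F–G 20, G–H 16] → take B–C (13); add C.
Step 7: frontier [C–G 16, F–G 20, G–H 16] → take C–G (16); add G.
Vertex order: I, H, F, D, E, B, C, G. The 5th vertex is E.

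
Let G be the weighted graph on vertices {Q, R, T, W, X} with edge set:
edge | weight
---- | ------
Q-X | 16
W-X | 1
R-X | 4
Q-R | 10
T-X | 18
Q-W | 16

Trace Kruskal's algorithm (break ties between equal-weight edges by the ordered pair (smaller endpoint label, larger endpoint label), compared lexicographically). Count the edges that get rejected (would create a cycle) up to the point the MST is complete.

Kruskal: consider edges lightest-first.
W-X (1): add. Components now {T} {W,X} {Q} {R}
R-X (4): add. Components now {T} {R,W,X} {Q}
Q-R (10): add. Components now {T} {Q,R,W,X}
Q-W (16): skip — Q and W already connected.
Q-X (16): skip — X and Q already connected.
T-X (18): add. Components now {Q,R,T,W,X}
Edges rejected before the tree was complete: 2.

2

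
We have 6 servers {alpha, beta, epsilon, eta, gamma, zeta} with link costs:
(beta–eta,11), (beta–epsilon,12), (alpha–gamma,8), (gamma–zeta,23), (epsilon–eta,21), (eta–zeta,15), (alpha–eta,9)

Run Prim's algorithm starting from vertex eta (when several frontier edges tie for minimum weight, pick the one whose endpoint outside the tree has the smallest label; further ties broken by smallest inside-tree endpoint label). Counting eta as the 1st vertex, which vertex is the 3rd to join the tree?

gamma

Prim, starting at eta.
Step 1: cheapest edge leaving the tree is alpha–eta (9); add alpha.
Step 2: cheapest edge leaving the tree is alpha–gamma (8); add gamma.
Step 3: cheapest edge leaving the tree is beta–eta (11); add beta.
Step 4: cheapest edge leaving the tree is beta–epsilon (12); add epsilon.
Step 5: cheapest edge leaving the tree is eta–zeta (15); add zeta.
Vertex order: eta, alpha, gamma, beta, epsilon, zeta. The 3rd vertex is gamma.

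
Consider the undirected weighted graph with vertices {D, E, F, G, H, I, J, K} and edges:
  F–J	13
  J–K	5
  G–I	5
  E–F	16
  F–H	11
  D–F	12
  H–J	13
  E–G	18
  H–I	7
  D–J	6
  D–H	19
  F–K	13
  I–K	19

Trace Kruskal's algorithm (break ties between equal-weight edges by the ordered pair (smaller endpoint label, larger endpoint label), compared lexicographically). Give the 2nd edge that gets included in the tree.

Sort edges by weight, then run Kruskal:
G–I (5): add — endpoints in different components.
J–K (5): add — endpoints in different components.
D–J (6): add — endpoints in different components.
H–I (7): add — endpoints in different components.
F–H (11): add — endpoints in different components.
D–F (12): add — endpoints in different components.
F–J (13): skip — F and J already connected.
F–K (13): skip — F and K already connected.
H–J (13): skip — H and J already connected.
E–F (16): add — endpoints in different components.
The 2nd edge added is J–K.

J-K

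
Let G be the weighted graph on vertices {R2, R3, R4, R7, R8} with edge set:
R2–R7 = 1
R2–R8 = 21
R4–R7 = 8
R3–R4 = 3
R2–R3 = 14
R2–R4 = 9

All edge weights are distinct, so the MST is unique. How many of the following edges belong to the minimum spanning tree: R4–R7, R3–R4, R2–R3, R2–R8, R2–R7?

4

Sort edges by weight, then run Kruskal:
R2–R7 (1): add. Components now {R3} {R8} {R2,R7} {R4}
R3–R4 (3): add. Components now {R3,R4} {R8} {R2,R7}
R4–R7 (8): add. Components now {R2,R3,R4,R7} {R8}
R2–R4 (9): skip — R2 and R4 already connected.
R2–R3 (14): skip — R3 and R2 already connected.
R2–R8 (21): add. Components now {R2,R3,R4,R7,R8}
MST edge set: {R2–R7, R3–R4, R4–R7, R2–R8}.
Of the listed edges, {R4–R7, R3–R4, R2–R8, R2–R7} are in the MST → 4.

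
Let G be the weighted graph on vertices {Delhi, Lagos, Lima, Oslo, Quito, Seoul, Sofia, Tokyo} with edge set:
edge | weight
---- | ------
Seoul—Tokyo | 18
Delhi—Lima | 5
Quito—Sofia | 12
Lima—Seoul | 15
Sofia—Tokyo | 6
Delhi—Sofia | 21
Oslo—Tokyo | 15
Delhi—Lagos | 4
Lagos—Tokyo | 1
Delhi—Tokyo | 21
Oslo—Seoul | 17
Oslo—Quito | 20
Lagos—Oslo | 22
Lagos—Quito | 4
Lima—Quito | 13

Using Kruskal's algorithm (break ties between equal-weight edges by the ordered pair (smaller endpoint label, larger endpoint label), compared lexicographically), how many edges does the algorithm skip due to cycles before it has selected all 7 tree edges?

Kruskal: consider edges lightest-first.
Lagos—Tokyo (1): add — endpoints in different components.
Delhi—Lagos (4): add — endpoints in different components.
Lagos—Quito (4): add — endpoints in different components.
Delhi—Lima (5): add — endpoints in different components.
Sofia—Tokyo (6): add — endpoints in different components.
Quito—Sofia (12): skip — Sofia and Quito already connected.
Lima—Quito (13): skip — Lima and Quito already connected.
Lima—Seoul (15): add — endpoints in different components.
Oslo—Tokyo (15): add — endpoints in different components.
Edges rejected before the tree was complete: 2.

2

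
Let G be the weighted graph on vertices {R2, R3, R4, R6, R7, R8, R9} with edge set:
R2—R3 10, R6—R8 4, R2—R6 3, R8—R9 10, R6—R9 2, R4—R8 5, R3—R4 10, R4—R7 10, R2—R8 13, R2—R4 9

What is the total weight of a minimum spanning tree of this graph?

34

Grow the tree from R9 using Prim:
Step 1: cheapest edge leaving the tree is R6—R9 (2); add R6.
Step 2: cheapest edge leaving the tree is R2—R6 (3); add R2.
Step 3: cheapest edge leaving the tree is R6—R8 (4); add R8.
Step 4: cheapest edge leaving the tree is R4—R8 (5); add R4.
Step 5: cheapest edge leaving the tree is R2—R3 (10); add R3.
Step 6: cheapest edge leaving the tree is R4—R7 (10); add R7.
MST edges: R6—R9, R2—R6, R6—R8, R4—R8, R2—R3, R4—R7; total weight 2+3+4+5+10+10 = 34.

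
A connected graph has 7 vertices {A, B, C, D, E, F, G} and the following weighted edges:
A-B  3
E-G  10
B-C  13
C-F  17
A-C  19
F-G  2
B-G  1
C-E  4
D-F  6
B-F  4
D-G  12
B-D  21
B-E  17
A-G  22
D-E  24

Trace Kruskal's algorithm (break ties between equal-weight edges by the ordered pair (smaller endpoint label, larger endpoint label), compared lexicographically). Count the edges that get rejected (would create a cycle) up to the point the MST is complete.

Sort edges by weight, then run Kruskal:
B-G (1): add — endpoints in different components.
F-G (2): add — endpoints in different components.
A-B (3): add — endpoints in different components.
B-F (4): skip — B and F already connected.
C-E (4): add — endpoints in different components.
D-F (6): add — endpoints in different components.
E-G (10): add — endpoints in different components.
Edges rejected before the tree was complete: 1.

1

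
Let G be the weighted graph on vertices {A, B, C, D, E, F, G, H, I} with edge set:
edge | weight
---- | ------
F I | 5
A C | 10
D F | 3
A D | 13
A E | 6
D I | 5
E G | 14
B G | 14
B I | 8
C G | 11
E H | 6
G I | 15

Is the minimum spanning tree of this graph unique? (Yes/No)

No

Kruskal: consider edges lightest-first.
D F (3): add — endpoints in different components.
D I (5): add — endpoints in different components.
F I (5): skip — F and I already connected.
A E (6): add — endpoints in different components.
E H (6): add — endpoints in different components.
B I (8): add — endpoints in different components.
A C (10): add — endpoints in different components.
C G (11): add — endpoints in different components.
A D (13): add — endpoints in different components.
Non-tree edge F I has weight 5, equal to the heaviest edge on its tree cycle — swapping gives another MST of the same weight. Not unique.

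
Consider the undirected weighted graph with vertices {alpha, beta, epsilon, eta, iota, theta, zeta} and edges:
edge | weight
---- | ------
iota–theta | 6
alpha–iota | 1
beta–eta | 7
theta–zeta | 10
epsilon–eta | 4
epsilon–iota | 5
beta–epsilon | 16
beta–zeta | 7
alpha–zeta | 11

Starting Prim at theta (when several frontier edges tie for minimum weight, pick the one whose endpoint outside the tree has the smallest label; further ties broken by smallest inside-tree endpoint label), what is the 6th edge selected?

beta-zeta

Grow the tree from theta using Prim:
Step 1: cheapest edge leaving the tree is iota–theta (6); add iota.
Step 2: cheapest edge leaving the tree is alpha–iota (1); add alpha.
Step 3: cheapest edge leaving the tree is epsilon–iota (5); add epsilon.
Step 4: cheapest edge leaving the tree is epsilon–eta (4); add eta.
Step 5: cheapest edge leaving the tree is beta–eta (7); add beta.
Step 6: cheapest edge leaving the tree is beta–zeta (7); add zeta.
The 6th edge added is beta–zeta.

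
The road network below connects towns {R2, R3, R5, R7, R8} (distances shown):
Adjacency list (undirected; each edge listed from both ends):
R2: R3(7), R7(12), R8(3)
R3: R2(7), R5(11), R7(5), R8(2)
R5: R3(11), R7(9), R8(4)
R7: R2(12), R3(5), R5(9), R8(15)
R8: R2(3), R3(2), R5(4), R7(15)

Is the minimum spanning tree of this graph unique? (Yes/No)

Kruskal: consider edges lightest-first.
R3–R8 (2): add — endpoints in different components.
R2–R8 (3): add — endpoints in different components.
R5–R8 (4): add — endpoints in different components.
R3–R7 (5): add — endpoints in different components.
Every non-tree edge has weight strictly greater than the heaviest edge on the tree path between its endpoints, so the MST is unique.

Yes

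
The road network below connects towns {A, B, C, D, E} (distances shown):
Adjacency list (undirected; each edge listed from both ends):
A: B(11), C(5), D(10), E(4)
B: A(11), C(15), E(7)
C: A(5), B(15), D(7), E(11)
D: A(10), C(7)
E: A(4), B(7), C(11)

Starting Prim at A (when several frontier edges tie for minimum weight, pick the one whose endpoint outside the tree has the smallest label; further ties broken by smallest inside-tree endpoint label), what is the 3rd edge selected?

B-E

Prim, starting at A.
Step 1: frontier [A E 4, A C 5, A D 10, A B 11] → take A E (4); add E.
Step 2: frontier [A C 5, A D 10, A B 11, B E 7, C E 11] → take A C (5); add C.
Step 3: frontier [A D 10, A B 11, C D 7, B C 15, B E 7] → take B E (7); add B.
Step 4: frontier [A D 10, C D 7] → take C D (7); add D.
The 3rd edge added is B E.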